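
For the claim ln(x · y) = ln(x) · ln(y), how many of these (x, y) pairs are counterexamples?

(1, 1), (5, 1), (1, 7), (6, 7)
3

Testing each pair:
(1, 1): LHS = 0, RHS = 0 → satisfies claim
(5, 1): LHS = ln(5) ≈ 1.609, RHS = 0 → counterexample
(1, 7): LHS = ln(7) ≈ 1.946, RHS = 0 → counterexample
(6, 7): LHS = ln(42) ≈ 3.738, RHS = ln(6)·ln(7) ≈ 3.487 → counterexample

That makes 3 counterexamples.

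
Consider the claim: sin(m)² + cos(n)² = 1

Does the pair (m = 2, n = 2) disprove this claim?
No

Substituting m = 2, n = 2:
LHS = sin(2)² + cos(2)² = 1
RHS = 1

The sides agree, so this pair does not disprove the claim.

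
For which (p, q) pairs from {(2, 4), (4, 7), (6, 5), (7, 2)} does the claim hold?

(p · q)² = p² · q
Testing each pair:
(2, 4): LHS = 64, RHS = 16 → fails
(4, 7): LHS = 784, RHS = 112 → fails
(6, 5): LHS = 900, RHS = 180 → fails
(7, 2): LHS = 196, RHS = 98 → fails

No pair satisfies the claim.

Answer: None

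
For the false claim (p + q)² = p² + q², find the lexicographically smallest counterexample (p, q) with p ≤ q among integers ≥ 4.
(p, q) = (4, 4)

Substituting (4, 4) into the claim:
LHS = (4 + 4)² = 64
RHS = 4² + 4² = 32

Since LHS ≠ RHS, this pair disproves the claim, and no lexicographically smaller pair (p ≤ q, integers ≥ 4) does.

For instance (4, 7) is also a counterexample (LHS = 121, RHS = 65), but it's lexicographically larger.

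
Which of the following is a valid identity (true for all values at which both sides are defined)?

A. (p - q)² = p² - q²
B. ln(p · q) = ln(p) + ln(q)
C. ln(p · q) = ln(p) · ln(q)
B

A: fails at (0, 1) — LHS = 1, RHS = -1.
B: holds — e.g. at (1, 2), both sides equal ln(2) ≈ 0.6931.
C: fails at (1, 3) — LHS = ln(3) ≈ 1.099, RHS = 0.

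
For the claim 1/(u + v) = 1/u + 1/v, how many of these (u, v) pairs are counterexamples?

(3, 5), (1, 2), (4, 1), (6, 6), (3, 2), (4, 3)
6

Testing each pair:
(3, 5): LHS = 1/8, RHS = 8/15 → counterexample
(1, 2): LHS = 1/3, RHS = 3/2 → counterexample
(4, 1): LHS = 1/5, RHS = 5/4 → counterexample
(6, 6): LHS = 1/12, RHS = 1/3 → counterexample
(3, 2): LHS = 1/5, RHS = 5/6 → counterexample
(4, 3): LHS = 1/7, RHS = 7/12 → counterexample

That makes 6 counterexamples.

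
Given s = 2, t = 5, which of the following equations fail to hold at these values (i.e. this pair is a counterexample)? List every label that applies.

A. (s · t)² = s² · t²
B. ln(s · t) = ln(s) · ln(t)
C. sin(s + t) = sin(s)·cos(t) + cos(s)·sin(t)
Evaluating each claim at the given values:
A. LHS = 100, RHS = 100 → holds here (LHS = RHS)
B. LHS = ln(10) ≈ 2.303, RHS = ln(2)·ln(5) ≈ 1.116 → fails here (LHS ≠ RHS)
C. LHS = sin(7) ≈ 0.657, RHS = sin(2)·cos(5) + sin(5)·cos(2) ≈ 0.657 → holds here (LHS = RHS)

Answer: B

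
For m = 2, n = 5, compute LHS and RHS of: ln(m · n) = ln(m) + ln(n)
LHS = ln(2 · 5) = ln(10) ≈ 2.303
RHS = ln(2) + ln(5) ≈ 2.303

LHS = RHS: the two sides agree.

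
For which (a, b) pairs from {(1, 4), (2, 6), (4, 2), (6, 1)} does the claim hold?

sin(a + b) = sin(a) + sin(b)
Testing each pair:
(1, 4): LHS = sin(5) ≈ -0.9589, RHS = sin(4) + sin(1) ≈ 0.08467 → fails
(2, 6): LHS = sin(8) ≈ 0.9894, RHS = sin(6) + sin(2) ≈ 0.6299 → fails
(4, 2): LHS = sin(6) ≈ -0.2794, RHS = sin(4) + sin(2) ≈ 0.1525 → fails
(6, 1): LHS = sin(7) ≈ 0.657, RHS = sin(6) + sin(1) ≈ 0.5621 → fails

No pair satisfies the claim.

Answer: None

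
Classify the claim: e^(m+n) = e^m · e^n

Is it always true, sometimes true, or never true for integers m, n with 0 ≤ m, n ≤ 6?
Always true

The identity holds for every pair in the range. For instance at (m, n) = (5, 5): both sides equal e^10 ≈ 22026.5.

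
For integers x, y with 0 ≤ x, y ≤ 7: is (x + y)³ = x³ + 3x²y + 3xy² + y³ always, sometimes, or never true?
The identity holds for every pair in the range. For instance at (x, y) = (7, 6): both sides equal 2197.

Answer: Always true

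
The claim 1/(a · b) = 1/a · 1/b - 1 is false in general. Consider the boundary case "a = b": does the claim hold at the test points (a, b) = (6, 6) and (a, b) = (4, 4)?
No, fails at both test points

At (6, 6): LHS = 1/36 ≠ RHS = -35/36
At (4, 4): LHS = 1/16 ≠ RHS = -15/16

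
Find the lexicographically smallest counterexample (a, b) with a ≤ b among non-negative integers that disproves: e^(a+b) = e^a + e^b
(a, b) = (0, 0)

Substituting (0, 0) into the claim:
LHS = e^(0+0) = 1
RHS = e^0 + e^0 = 2

Since LHS ≠ RHS, this pair disproves the claim, and no lexicographically smaller pair (a ≤ b, non-negative integers) does.

For instance (1, 4) is also a counterexample (LHS = e^5 ≈ 148.4, RHS = e + e^4 ≈ 57.32), but it's lexicographically larger.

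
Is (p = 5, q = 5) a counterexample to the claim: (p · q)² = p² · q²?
No

Substituting p = 5, q = 5:
LHS = (5 · 5)² = 625
RHS = 5² · 5² = 625

The sides agree, so this pair does not disprove the claim.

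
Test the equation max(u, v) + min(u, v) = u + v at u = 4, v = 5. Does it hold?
Substituting u = 4, v = 5:

LHS = max(4, 5) + min(4, 5) = 9
RHS = 4 + 5 = 9

LHS = RHS, so the equation holds at this point.

Answer: Holds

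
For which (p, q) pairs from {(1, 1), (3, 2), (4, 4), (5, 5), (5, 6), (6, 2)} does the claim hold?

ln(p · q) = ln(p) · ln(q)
Testing each pair:
(1, 1): LHS = 0, RHS = 0 → holds
(3, 2): LHS = ln(6) ≈ 1.792, RHS = ln(2)·ln(3) ≈ 0.7615 → fails
(4, 4): LHS = ln(16) ≈ 2.773, RHS = ln(4)² ≈ 1.922 → fails
(5, 5): LHS = ln(25) ≈ 3.219, RHS = ln(5)² ≈ 2.59 → fails
(5, 6): LHS = ln(30) ≈ 3.401, RHS = ln(5)·ln(6) ≈ 2.884 → fails
(6, 2): LHS = ln(12) ≈ 2.485, RHS = ln(2)·ln(6) ≈ 1.242 → fails

1 of 6 pairs satisfies the claim.

Answer: (1, 1)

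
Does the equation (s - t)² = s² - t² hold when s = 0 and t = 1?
Fails

Substituting s = 0, t = 1:

LHS = (0 - 1)² = 1
RHS = 0² - 1² = -1

LHS ≠ RHS, so the equation does not hold at this point.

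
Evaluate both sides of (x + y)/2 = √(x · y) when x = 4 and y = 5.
LHS = (4 + 5)/2 = 9/2
RHS = √(4 · 5) = 2·√(5) ≈ 4.472

LHS ≠ RHS (they differ by about 0.02786), so the equation does not hold here.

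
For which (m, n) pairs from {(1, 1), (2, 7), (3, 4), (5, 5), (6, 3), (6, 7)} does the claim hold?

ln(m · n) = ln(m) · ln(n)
Testing each pair:
(1, 1): LHS = 0, RHS = 0 → holds
(2, 7): LHS = ln(14) ≈ 2.639, RHS = ln(2)·ln(7) ≈ 1.349 → fails
(3, 4): LHS = ln(12) ≈ 2.485, RHS = ln(3)·ln(4) ≈ 1.523 → fails
(5, 5): LHS = ln(25) ≈ 3.219, RHS = ln(5)² ≈ 2.59 → fails
(6, 3): LHS = ln(18) ≈ 2.89, RHS = ln(3)·ln(6) ≈ 1.968 → fails
(6, 7): LHS = ln(42) ≈ 3.738, RHS = ln(6)·ln(7) ≈ 3.487 → fails

1 of 6 pairs satisfies the claim.

Answer: (1, 1)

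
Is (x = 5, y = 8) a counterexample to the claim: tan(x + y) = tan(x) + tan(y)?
Substituting x = 5, y = 8:
LHS = tan(5 + 8) = tan(13) ≈ 0.463
RHS = tan(5) + tan(8) ≈ -10.18

Since LHS ≠ RHS, this pair disproves the claim.

Answer: Yes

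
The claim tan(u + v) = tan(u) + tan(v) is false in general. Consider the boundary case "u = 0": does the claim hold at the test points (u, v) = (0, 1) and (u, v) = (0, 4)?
Yes, holds at both test points

At (0, 1): LHS = tan(1) ≈ 1.557, RHS = tan(1) ≈ 1.557 → equal
At (0, 4): LHS = tan(4) ≈ 1.158, RHS = tan(4) ≈ 1.158 → equal

So the claim does hold at both of these boundary points, even though it is not an identity.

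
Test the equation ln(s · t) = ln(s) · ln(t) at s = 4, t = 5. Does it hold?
Fails

Substituting s = 4, t = 5:

LHS = ln(4 · 5) = ln(20) ≈ 2.996
RHS = ln(4) · ln(5) ≈ 2.231

LHS ≠ RHS, so the equation does not hold at this point.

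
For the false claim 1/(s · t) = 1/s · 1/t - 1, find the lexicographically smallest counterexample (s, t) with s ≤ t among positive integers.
Substituting (1, 1) into the claim:
LHS = 1/(1 · 1) = 1
RHS = 1/1 · 1/1 - 1 = 0

Since LHS ≠ RHS, this pair disproves the claim, and no lexicographically smaller pair (s ≤ t, positive integers) does.

For instance (3, 6) is also a counterexample (LHS = 1/18, RHS = -17/18), but it's lexicographically larger.

Answer: (s, t) = (1, 1)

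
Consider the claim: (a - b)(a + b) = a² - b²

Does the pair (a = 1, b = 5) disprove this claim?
No

Substituting a = 1, b = 5:
LHS = (1 - 5)(1 + 5) = -24
RHS = 1² - 5² = -24

The sides agree, so this pair does not disprove the claim.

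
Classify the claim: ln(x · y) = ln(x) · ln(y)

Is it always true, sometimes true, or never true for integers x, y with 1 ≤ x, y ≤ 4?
Sometimes true

It holds at (x, y) = (1, 1) (both sides equal 0), but fails at (x, y) = (1, 3) (LHS = ln(3) ≈ 1.099, RHS = 0).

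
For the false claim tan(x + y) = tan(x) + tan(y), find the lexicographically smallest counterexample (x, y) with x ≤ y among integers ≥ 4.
Substituting (4, 4) into the claim:
LHS = tan(4 + 4) = tan(8) ≈ -6.8
RHS = tan(4) + tan(4) = 2·tan(4) ≈ 2.316

Since LHS ≠ RHS, this pair disproves the claim, and no lexicographically smaller pair (x ≤ y, integers ≥ 4) does.

For instance (4, 9) is also a counterexample (LHS = tan(13) ≈ 0.463, RHS = tan(9) + tan(4) ≈ 0.7055), but it's lexicographically larger.

Answer: (x, y) = (4, 4)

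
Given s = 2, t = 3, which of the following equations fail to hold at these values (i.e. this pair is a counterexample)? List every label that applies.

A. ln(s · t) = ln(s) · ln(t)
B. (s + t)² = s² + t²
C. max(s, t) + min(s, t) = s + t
A, B

Evaluating each claim at the given values:
A. LHS = ln(6) ≈ 1.792, RHS = ln(2)·ln(3) ≈ 0.7615 → fails here (LHS ≠ RHS)
B. LHS = 25, RHS = 13 → fails here (LHS ≠ RHS)
C. LHS = 5, RHS = 5 → holds here (LHS = RHS)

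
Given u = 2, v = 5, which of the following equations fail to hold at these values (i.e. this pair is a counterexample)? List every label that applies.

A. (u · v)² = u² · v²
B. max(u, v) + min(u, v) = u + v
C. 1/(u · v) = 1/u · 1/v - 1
Evaluating each claim at the given values:
A. LHS = 100, RHS = 100 → holds here (LHS = RHS)
B. LHS = 7, RHS = 7 → holds here (LHS = RHS)
C. LHS = 1/10, RHS = -9/10 → fails here (LHS ≠ RHS)

Answer: C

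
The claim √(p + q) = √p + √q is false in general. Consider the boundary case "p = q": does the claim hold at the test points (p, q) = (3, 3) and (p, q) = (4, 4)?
At (3, 3): LHS = √(6) ≈ 2.449 ≠ RHS = 2·√(3) ≈ 3.464
At (4, 4): LHS = 2·√(2) ≈ 2.828 ≠ RHS = 4

Answer: No, fails at both test points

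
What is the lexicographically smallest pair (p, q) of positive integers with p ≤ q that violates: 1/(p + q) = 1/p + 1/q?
(p, q) = (1, 1)

Substituting (1, 1) into the claim:
LHS = 1/(1 + 1) = 1/2
RHS = 1/1 + 1/1 = 2

Since LHS ≠ RHS, this pair disproves the claim, and no lexicographically smaller pair (p ≤ q, positive integers) does.

For instance (3, 8) is also a counterexample (LHS = 1/11, RHS = 11/24), but it's lexicographically larger.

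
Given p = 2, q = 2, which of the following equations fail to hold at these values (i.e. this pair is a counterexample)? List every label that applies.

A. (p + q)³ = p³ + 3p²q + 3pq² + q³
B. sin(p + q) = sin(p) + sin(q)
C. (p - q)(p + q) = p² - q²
Evaluating each claim at the given values:
A. LHS = 64, RHS = 64 → holds here (LHS = RHS)
B. LHS = sin(4) ≈ -0.7568, RHS = 2·sin(2) ≈ 1.819 → fails here (LHS ≠ RHS)
C. LHS = 0, RHS = 0 → holds here (LHS = RHS)

Answer: B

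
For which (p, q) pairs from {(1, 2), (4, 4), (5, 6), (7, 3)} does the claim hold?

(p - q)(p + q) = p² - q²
Testing each pair:
(1, 2): LHS = -3, RHS = -3 → holds
(4, 4): LHS = 0, RHS = 0 → holds
(5, 6): LHS = -11, RHS = -11 → holds
(7, 3): LHS = 40, RHS = 40 → holds

Every pair satisfies the claim.

Answer: All pairs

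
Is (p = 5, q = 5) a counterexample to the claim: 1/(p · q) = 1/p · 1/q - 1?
Substituting p = 5, q = 5:
LHS = 1/(5 · 5) = 1/25
RHS = 1/5 · 1/5 - 1 = -24/25

Since LHS ≠ RHS, this pair disproves the claim.

Answer: Yes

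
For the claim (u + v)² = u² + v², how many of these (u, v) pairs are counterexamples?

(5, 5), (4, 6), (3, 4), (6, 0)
3

Testing each pair:
(5, 5): LHS = 100, RHS = 50 → counterexample
(4, 6): LHS = 100, RHS = 52 → counterexample
(3, 4): LHS = 49, RHS = 25 → counterexample
(6, 0): LHS = 36, RHS = 36 → satisfies claim

That makes 3 counterexamples.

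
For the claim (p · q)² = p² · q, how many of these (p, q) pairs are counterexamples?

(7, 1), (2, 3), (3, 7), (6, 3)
3

Testing each pair:
(7, 1): LHS = 49, RHS = 49 → satisfies claim
(2, 3): LHS = 36, RHS = 12 → counterexample
(3, 7): LHS = 441, RHS = 63 → counterexample
(6, 3): LHS = 324, RHS = 108 → counterexample

That makes 3 counterexamples.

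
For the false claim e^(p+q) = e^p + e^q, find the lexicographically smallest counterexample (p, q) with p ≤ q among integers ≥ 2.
(p, q) = (2, 2)

Substituting (2, 2) into the claim:
LHS = e^(2+2) = e^4 ≈ 54.6
RHS = e^2 + e^2 = 2·e^2 ≈ 14.78

Since LHS ≠ RHS, this pair disproves the claim, and no lexicographically smaller pair (p ≤ q, integers ≥ 2) does.

For instance (3, 3) is also a counterexample (LHS = e^6 ≈ 403.4, RHS = 2·e^3 ≈ 40.17), but it's lexicographically larger.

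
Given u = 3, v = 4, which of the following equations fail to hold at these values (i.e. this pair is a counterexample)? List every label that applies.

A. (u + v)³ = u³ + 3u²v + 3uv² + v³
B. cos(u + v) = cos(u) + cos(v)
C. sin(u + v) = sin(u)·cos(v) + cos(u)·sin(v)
B

Evaluating each claim at the given values:
A. LHS = 343, RHS = 343 → holds here (LHS = RHS)
B. LHS = cos(7) ≈ 0.7539, RHS = cos(3) + cos(4) ≈ -1.644 → fails here (LHS ≠ RHS)
C. LHS = sin(7) ≈ 0.657, RHS = sin(3)·cos(4) + sin(4)·cos(3) ≈ 0.657 → holds here (LHS = RHS)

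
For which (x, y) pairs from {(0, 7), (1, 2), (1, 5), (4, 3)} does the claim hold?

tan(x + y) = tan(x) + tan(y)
(0, 7)

Testing each pair:
(0, 7): LHS = tan(7) ≈ 0.8714, RHS = tan(7) ≈ 0.8714 → holds
(1, 2): LHS = tan(3) ≈ -0.1425, RHS = tan(2) + tan(1) ≈ -0.6276 → fails
(1, 5): LHS = tan(6) ≈ -0.291, RHS = tan(5) + tan(1) ≈ -1.823 → fails
(4, 3): LHS = tan(7) ≈ 0.8714, RHS = tan(3) + tan(4) ≈ 1.015 → fails

1 of 4 pairs satisfies the claim.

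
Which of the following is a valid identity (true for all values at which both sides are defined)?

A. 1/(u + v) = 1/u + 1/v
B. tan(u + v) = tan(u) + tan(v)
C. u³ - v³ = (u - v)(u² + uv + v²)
C

A: fails at (2, 7) — LHS = 1/9, RHS = 9/14.
B: fails at (2, 5) — LHS = tan(7) ≈ 0.8714, RHS = tan(5) + tan(2) ≈ -5.566.
C: holds — e.g. at (1, 5), both sides equal -124.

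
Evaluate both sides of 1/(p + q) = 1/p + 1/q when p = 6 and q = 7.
LHS = 1/(6 + 7) = 1/13
RHS = 1/6 + 1/7 = 13/42

LHS ≠ RHS, so the equation does not hold here.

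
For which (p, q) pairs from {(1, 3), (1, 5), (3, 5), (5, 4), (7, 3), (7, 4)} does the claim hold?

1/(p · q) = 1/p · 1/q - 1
Testing each pair:
(1, 3): LHS = 1/3, RHS = -2/3 → fails
(1, 5): LHS = 1/5, RHS = -4/5 → fails
(3, 5): LHS = 1/15, RHS = -14/15 → fails
(5, 4): LHS = 1/20, RHS = -19/20 → fails
(7, 3): LHS = 1/21, RHS = -20/21 → fails
(7, 4): LHS = 1/28, RHS = -27/28 → fails

No pair satisfies the claim.

Answer: None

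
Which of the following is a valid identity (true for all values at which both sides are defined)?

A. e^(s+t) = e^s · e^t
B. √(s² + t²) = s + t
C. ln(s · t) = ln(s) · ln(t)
A: holds — e.g. at (4, 5), both sides equal e^9 ≈ 8103.
B: fails at (5, 8) — LHS = √(89) ≈ 9.434, RHS = 13.
C: fails at (1, 3) — LHS = ln(3) ≈ 1.099, RHS = 0.

Answer: A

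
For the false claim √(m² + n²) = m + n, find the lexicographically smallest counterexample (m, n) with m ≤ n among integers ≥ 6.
(m, n) = (6, 6)

Substituting (6, 6) into the claim:
LHS = √(6² + 6²) = 6·√(2) ≈ 8.485
RHS = 6 + 6 = 12

Since LHS ≠ RHS, this pair disproves the claim, and no lexicographically smaller pair (m ≤ n, integers ≥ 6) does.

For instance (11, 13) is also a counterexample (LHS = √(290) ≈ 17.03, RHS = 24), but it's lexicographically larger.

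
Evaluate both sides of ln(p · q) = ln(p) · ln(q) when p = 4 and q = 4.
LHS = ln(4 · 4) = ln(16) ≈ 2.773
RHS = ln(4) · ln(4) = ln(4)² ≈ 1.922

LHS ≠ RHS (they differ by about 0.8508), so the equation does not hold here.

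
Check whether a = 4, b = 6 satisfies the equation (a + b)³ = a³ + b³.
Substituting a = 4, b = 6:

LHS = (4 + 6)³ = 1000
RHS = 4³ + 6³ = 280

LHS ≠ RHS, so the equation does not hold at this point.

Answer: Fails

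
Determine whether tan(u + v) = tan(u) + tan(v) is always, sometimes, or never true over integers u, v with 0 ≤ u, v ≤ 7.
Sometimes true

It holds at (u, v) = (6, 0) (both sides equal tan(6) ≈ -0.291), but fails at (u, v) = (7, 5) (LHS = tan(12) ≈ -0.6359, RHS = tan(5) + tan(7) ≈ -2.509).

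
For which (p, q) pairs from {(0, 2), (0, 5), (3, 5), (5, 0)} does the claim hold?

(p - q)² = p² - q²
(5, 0)

Testing each pair:
(0, 2): LHS = 4, RHS = -4 → fails
(0, 5): LHS = 25, RHS = -25 → fails
(3, 5): LHS = 4, RHS = -16 → fails
(5, 0): LHS = 25, RHS = 25 → holds

1 of 4 pairs satisfies the claim.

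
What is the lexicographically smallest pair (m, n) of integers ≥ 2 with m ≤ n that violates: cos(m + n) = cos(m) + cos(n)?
Substituting (2, 2) into the claim:
LHS = cos(2 + 2) = cos(4) ≈ -0.6536
RHS = cos(2) + cos(2) = 2·cos(2) ≈ -0.8323

Since LHS ≠ RHS, this pair disproves the claim, and no lexicographically smaller pair (m ≤ n, integers ≥ 2) does.

For instance (7, 7) is also a counterexample (LHS = cos(14) ≈ 0.1367, RHS = 2·cos(7) ≈ 1.508), but it's lexicographically larger.

Answer: (m, n) = (2, 2)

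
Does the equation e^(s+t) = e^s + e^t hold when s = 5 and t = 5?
Substituting s = 5, t = 5:

LHS = e^(5+5) = e^10 ≈ 22026.5
RHS = e^5 + e^5 = 2·e^5 ≈ 296.8

LHS ≠ RHS, so the equation does not hold at this point.

Answer: Fails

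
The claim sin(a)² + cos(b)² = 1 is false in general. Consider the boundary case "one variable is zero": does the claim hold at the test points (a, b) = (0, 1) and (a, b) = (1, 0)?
No, fails at both test points

At (0, 1): LHS = cos(1)² ≈ 0.2919 ≠ RHS = 1
At (1, 0): LHS = sin(1)² + 1 ≈ 1.708 ≠ RHS = 1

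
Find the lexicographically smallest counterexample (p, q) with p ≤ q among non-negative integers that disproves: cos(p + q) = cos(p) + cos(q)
Substituting (0, 0) into the claim:
LHS = cos(0 + 0) = 1
RHS = cos(0) + cos(0) = 2

Since LHS ≠ RHS, this pair disproves the claim, and no lexicographically smaller pair (p ≤ q, non-negative integers) does.

For instance (5, 5) is also a counterexample (LHS = cos(10) ≈ -0.8391, RHS = 2·cos(5) ≈ 0.5673), but it's lexicographically larger.

Answer: (p, q) = (0, 0)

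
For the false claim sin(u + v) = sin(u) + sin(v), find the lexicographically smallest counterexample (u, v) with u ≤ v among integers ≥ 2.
(u, v) = (2, 2)

Substituting (2, 2) into the claim:
LHS = sin(2 + 2) = sin(4) ≈ -0.7568
RHS = sin(2) + sin(2) = 2·sin(2) ≈ 1.819

Since LHS ≠ RHS, this pair disproves the claim, and no lexicographically smaller pair (u ≤ v, integers ≥ 2) does.

For instance (4, 5) is also a counterexample (LHS = sin(9) ≈ 0.4121, RHS = sin(5) + sin(4) ≈ -1.716), but it's lexicographically larger.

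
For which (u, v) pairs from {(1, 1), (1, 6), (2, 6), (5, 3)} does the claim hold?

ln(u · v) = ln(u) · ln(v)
Testing each pair:
(1, 1): LHS = 0, RHS = 0 → holds
(1, 6): LHS = ln(6) ≈ 1.792, RHS = 0 → fails
(2, 6): LHS = ln(12) ≈ 2.485, RHS = ln(2)·ln(6) ≈ 1.242 → fails
(5, 3): LHS = ln(15) ≈ 2.708, RHS = ln(3)·ln(5) ≈ 1.768 → fails

1 of 4 pairs satisfies the claim.

Answer: (1, 1)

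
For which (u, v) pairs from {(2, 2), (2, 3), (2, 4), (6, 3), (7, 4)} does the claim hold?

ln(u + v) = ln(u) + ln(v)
(2, 2)

Testing each pair:
(2, 2): LHS = ln(4) ≈ 1.386, RHS = 2·ln(2) ≈ 1.386 → holds
(2, 3): LHS = ln(5) ≈ 1.609, RHS = ln(2) + ln(3) ≈ 1.792 → fails
(2, 4): LHS = ln(6) ≈ 1.792, RHS = ln(2) + ln(4) ≈ 2.079 → fails
(6, 3): LHS = ln(9) ≈ 2.197, RHS = ln(3) + ln(6) ≈ 2.89 → fails
(7, 4): LHS = ln(11) ≈ 2.398, RHS = ln(4) + ln(7) ≈ 3.332 → fails

1 of 5 pairs satisfies the claim.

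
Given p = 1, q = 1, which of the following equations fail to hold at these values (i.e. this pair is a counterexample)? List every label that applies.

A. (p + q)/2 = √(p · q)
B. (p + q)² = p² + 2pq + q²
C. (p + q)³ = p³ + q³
Evaluating each claim at the given values:
A. LHS = 1, RHS = 1 → holds here (LHS = RHS)
B. LHS = 4, RHS = 4 → holds here (LHS = RHS)
C. LHS = 8, RHS = 2 → fails here (LHS ≠ RHS)

Answer: C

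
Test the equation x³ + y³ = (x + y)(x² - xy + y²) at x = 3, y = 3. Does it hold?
Substituting x = 3, y = 3:

LHS = 3³ + 3³ = 54
RHS = (3 + 3)(3² - 3·3 + 3²) = 54

LHS = RHS, so the equation holds at this point.

Answer: Holds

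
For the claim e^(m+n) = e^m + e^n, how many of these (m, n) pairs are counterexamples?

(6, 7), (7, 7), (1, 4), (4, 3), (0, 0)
Testing each pair:
(6, 7): LHS = e^13 ≈ 442413.4, RHS = e^6 + e^7 ≈ 1500 → counterexample
(7, 7): LHS = e^14 ≈ 1202604.3, RHS = 2·e^7 ≈ 2193 → counterexample
(1, 4): LHS = e^5 ≈ 148.4, RHS = e + e^4 ≈ 57.32 → counterexample
(4, 3): LHS = e^7 ≈ 1097, RHS = e^3 + e^4 ≈ 74.68 → counterexample
(0, 0): LHS = 1, RHS = 2 → counterexample

That makes 5 counterexamples.

Answer: 5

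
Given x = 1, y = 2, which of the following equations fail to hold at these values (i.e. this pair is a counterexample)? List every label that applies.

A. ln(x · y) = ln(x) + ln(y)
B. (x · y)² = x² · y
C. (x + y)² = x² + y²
Evaluating each claim at the given values:
A. LHS = ln(2) ≈ 0.6931, RHS = ln(2) ≈ 0.6931 → holds here (LHS = RHS)
B. LHS = 4, RHS = 2 → fails here (LHS ≠ RHS)
C. LHS = 9, RHS = 5 → fails here (LHS ≠ RHS)

Answer: B, C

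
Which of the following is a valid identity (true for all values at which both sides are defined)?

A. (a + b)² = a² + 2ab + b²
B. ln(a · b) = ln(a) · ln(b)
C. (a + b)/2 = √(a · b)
A

A: holds — e.g. at (4, 6), both sides equal 100.
B: fails at (2, 2) — LHS = ln(4) ≈ 1.386, RHS = ln(2)² ≈ 0.4805.
C: fails at (3, 5) — LHS = 4, RHS = √(15) ≈ 3.873.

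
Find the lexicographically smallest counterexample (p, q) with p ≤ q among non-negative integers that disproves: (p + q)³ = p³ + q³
Substituting (1, 1) into the claim:
LHS = (1 + 1)³ = 8
RHS = 1³ + 1³ = 2

Since LHS ≠ RHS, this pair disproves the claim, and no lexicographically smaller pair (p ≤ q, non-negative integers) does.

For instance (6, 6) is also a counterexample (LHS = 1728, RHS = 432), but it's lexicographically larger.

Answer: (p, q) = (1, 1)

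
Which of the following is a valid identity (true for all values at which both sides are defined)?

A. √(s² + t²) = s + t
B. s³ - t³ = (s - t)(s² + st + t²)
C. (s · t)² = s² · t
B

A: fails at (3, 5) — LHS = √(34) ≈ 5.831, RHS = 8.
B: holds — e.g. at (1, 4), both sides equal -63.
C: fails at (2, 7) — LHS = 196, RHS = 28.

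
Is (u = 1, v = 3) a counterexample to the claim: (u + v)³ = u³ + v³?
Yes

Substituting u = 1, v = 3:
LHS = (1 + 3)³ = 64
RHS = 1³ + 3³ = 28

Since LHS ≠ RHS, this pair disproves the claim.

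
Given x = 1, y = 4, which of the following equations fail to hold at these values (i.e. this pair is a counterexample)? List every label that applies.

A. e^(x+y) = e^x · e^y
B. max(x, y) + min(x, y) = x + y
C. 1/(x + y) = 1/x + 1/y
C

Evaluating each claim at the given values:
A. LHS = e^5 ≈ 148.4, RHS = e^5 ≈ 148.4 → holds here (LHS = RHS)
B. LHS = 5, RHS = 5 → holds here (LHS = RHS)
C. LHS = 1/5, RHS = 5/4 → fails here (LHS ≠ RHS)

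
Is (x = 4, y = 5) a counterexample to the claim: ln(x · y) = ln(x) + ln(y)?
Substituting x = 4, y = 5:
LHS = ln(4 · 5) = ln(20) ≈ 2.996
RHS = ln(4) + ln(5) ≈ 2.996

The sides agree, so this pair does not disprove the claim.

Answer: No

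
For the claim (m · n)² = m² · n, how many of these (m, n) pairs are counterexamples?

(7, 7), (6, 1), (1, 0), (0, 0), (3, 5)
Testing each pair:
(7, 7): LHS = 2401, RHS = 343 → counterexample
(6, 1): LHS = 36, RHS = 36 → satisfies claim
(1, 0): LHS = 0, RHS = 0 → satisfies claim
(0, 0): LHS = 0, RHS = 0 → satisfies claim
(3, 5): LHS = 225, RHS = 45 → counterexample

That makes 2 counterexamples.

Answer: 2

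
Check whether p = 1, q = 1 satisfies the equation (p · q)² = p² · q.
Holds

Substituting p = 1, q = 1:

LHS = (1 · 1)² = 1
RHS = 1² · 1 = 1

LHS = RHS, so the equation holds at this point.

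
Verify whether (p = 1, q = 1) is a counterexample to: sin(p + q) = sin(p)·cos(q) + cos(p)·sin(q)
Substituting p = 1, q = 1:
LHS = sin(1 + 1) = sin(2) ≈ 0.9093
RHS = sin(1)·cos(1) + cos(1)·sin(1) = 2·sin(1)·cos(1) ≈ 0.9093

The sides agree, so this pair does not disprove the claim.

Answer: No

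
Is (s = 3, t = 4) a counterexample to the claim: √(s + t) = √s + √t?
Substituting s = 3, t = 4:
LHS = √(3 + 4) = √(7) ≈ 2.646
RHS = √3 + √4 = √(3) + 2 ≈ 3.732

Since LHS ≠ RHS, this pair disproves the claim.

Answer: Yes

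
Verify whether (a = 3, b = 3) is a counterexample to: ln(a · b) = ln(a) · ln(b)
Yes

Substituting a = 3, b = 3:
LHS = ln(3 · 3) = ln(9) ≈ 2.197
RHS = ln(3) · ln(3) = ln(3)² ≈ 1.207

Since LHS ≠ RHS, this pair disproves the claim.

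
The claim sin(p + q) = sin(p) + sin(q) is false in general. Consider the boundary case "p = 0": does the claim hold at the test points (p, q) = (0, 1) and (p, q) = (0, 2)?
Yes, holds at both test points

At (0, 1): LHS = sin(1) ≈ 0.8415, RHS = sin(1) ≈ 0.8415 → equal
At (0, 2): LHS = sin(2) ≈ 0.9093, RHS = sin(2) ≈ 0.9093 → equal

So the claim does hold at both of these boundary points, even though it is not an identity.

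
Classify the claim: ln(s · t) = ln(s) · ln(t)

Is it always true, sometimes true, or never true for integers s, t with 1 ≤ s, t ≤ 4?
It holds at (s, t) = (1, 1) (both sides equal 0), but fails at (s, t) = (2, 1) (LHS = ln(2) ≈ 0.6931, RHS = 0).

Answer: Sometimes true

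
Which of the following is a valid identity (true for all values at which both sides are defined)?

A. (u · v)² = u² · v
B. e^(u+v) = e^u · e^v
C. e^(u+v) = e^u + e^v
B

A: fails at (1, 3) — LHS = 9, RHS = 3.
B: holds — e.g. at (5, 8), both sides equal e^13 ≈ 442413.4.
C: fails at (3, 5) — LHS = e^8 ≈ 2981, RHS = e^3 + e^5 ≈ 168.5.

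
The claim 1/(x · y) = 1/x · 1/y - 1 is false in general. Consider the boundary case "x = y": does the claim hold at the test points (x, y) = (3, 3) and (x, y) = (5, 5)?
No, fails at both test points

At (3, 3): LHS = 1/9 ≠ RHS = -8/9
At (5, 5): LHS = 1/25 ≠ RHS = -24/25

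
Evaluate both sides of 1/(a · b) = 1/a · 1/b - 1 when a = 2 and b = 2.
LHS = 1/(2 · 2) = 1/4
RHS = 1/2 · 1/2 - 1 = -3/4

LHS ≠ RHS, so the equation does not hold here.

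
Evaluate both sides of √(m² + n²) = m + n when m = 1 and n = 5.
LHS = √(1² + 5²) = √(26) ≈ 5.099
RHS = 1 + 5 = 6

LHS ≠ RHS (they differ by about 0.901), so the equation does not hold here.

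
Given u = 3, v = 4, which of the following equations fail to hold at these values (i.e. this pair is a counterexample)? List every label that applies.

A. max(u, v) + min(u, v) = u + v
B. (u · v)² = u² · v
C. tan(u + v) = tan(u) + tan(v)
Evaluating each claim at the given values:
A. LHS = 7, RHS = 7 → holds here (LHS = RHS)
B. LHS = 144, RHS = 36 → fails here (LHS ≠ RHS)
C. LHS = tan(7) ≈ 0.8714, RHS = tan(3) + tan(4) ≈ 1.015 → fails here (LHS ≠ RHS)

Answer: B, C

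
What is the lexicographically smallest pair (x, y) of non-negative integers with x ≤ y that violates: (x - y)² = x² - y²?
At (0, 0): both sides equal 0, so it holds there.

Substituting (0, 1) into the claim:
LHS = (0 - 1)² = 1
RHS = 0² - 1² = -1

Since LHS ≠ RHS, this pair disproves the claim, and no lexicographically smaller pair (x ≤ y, non-negative integers) does.

For instance (3, 5) is also a counterexample (LHS = 4, RHS = -16), but it's lexicographically larger.

Answer: (x, y) = (0, 1)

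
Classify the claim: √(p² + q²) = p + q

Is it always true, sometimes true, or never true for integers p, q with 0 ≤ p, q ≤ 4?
Sometimes true

It holds at (p, q) = (0, 1) (both sides equal 1), but fails at (p, q) = (2, 4) (LHS = 2·√(5) ≈ 4.472, RHS = 6).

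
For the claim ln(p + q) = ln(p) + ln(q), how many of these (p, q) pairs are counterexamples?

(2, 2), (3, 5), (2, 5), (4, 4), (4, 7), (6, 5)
Testing each pair:
(2, 2): LHS = ln(4) ≈ 1.386, RHS = 2·ln(2) ≈ 1.386 → satisfies claim
(3, 5): LHS = ln(8) ≈ 2.079, RHS = ln(3) + ln(5) ≈ 2.708 → counterexample
(2, 5): LHS = ln(7) ≈ 1.946, RHS = ln(2) + ln(5) ≈ 2.303 → counterexample
(4, 4): LHS = ln(8) ≈ 2.079, RHS = 2·ln(4) ≈ 2.773 → counterexample
(4, 7): LHS = ln(11) ≈ 2.398, RHS = ln(4) + ln(7) ≈ 3.332 → counterexample
(6, 5): LHS = ln(11) ≈ 2.398, RHS = ln(5) + ln(6) ≈ 3.401 → counterexample

That makes 5 counterexamples.

Answer: 5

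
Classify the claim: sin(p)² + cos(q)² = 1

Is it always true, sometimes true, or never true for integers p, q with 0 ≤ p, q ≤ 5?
It holds at (p, q) = (1, 1) (both sides equal 1), but fails at (p, q) = (2, 3) (LHS = sin(2)² + cos(3)² ≈ 1.807, RHS = 1).

Answer: Sometimes true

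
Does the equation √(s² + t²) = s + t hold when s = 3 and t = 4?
Substituting s = 3, t = 4:

LHS = √(3² + 4²) = 5
RHS = 3 + 4 = 7

LHS ≠ RHS, so the equation does not hold at this point.

Answer: Fails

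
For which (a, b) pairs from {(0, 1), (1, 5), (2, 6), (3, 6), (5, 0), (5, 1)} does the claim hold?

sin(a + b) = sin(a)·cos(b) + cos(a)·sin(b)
Testing each pair:
(0, 1): LHS = sin(1) ≈ 0.8415, RHS = sin(1) ≈ 0.8415 → holds
(1, 5): LHS = sin(6) ≈ -0.2794, RHS = sin(5)·cos(1) + sin(1)·cos(5) ≈ -0.2794 → holds
(2, 6): LHS = sin(8) ≈ 0.9894, RHS = sin(6)·cos(2) + sin(2)·cos(6) ≈ 0.9894 → holds
(3, 6): LHS = sin(9) ≈ 0.4121, RHS = sin(3)·cos(6) + sin(6)·cos(3) ≈ 0.4121 → holds
(5, 0): LHS = sin(5) ≈ -0.9589, RHS = sin(5) ≈ -0.9589 → holds
(5, 1): LHS = sin(6) ≈ -0.2794, RHS = sin(5)·cos(1) + sin(1)·cos(5) ≈ -0.2794 → holds

Every pair satisfies the claim.

Answer: All pairs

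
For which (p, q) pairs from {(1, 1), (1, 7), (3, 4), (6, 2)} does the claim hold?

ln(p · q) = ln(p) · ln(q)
Testing each pair:
(1, 1): LHS = 0, RHS = 0 → holds
(1, 7): LHS = ln(7) ≈ 1.946, RHS = 0 → fails
(3, 4): LHS = ln(12) ≈ 2.485, RHS = ln(3)·ln(4) ≈ 1.523 → fails
(6, 2): LHS = ln(12) ≈ 2.485, RHS = ln(2)·ln(6) ≈ 1.242 → fails

1 of 4 pairs satisfies the claim.

Answer: (1, 1)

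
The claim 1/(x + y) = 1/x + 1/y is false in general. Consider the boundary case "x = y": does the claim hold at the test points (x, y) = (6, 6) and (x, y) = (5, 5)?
At (6, 6): LHS = 1/12 ≠ RHS = 1/3
At (5, 5): LHS = 1/10 ≠ RHS = 2/5

Answer: No, fails at both test points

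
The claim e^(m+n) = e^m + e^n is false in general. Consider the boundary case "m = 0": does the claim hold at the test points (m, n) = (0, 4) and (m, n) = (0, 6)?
At (0, 4): LHS = e^4 ≈ 54.6 ≠ RHS = 1 + e^4 ≈ 55.6
At (0, 6): LHS = e^6 ≈ 403.4 ≠ RHS = 1 + e^6 ≈ 404.4

Answer: No, fails at both test points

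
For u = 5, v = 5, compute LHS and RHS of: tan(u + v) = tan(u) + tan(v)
LHS = tan(5 + 5) = tan(10) ≈ 0.6484
RHS = tan(5) + tan(5) = 2·tan(5) ≈ -6.761

LHS ≠ RHS (they differ by about 7.409), so the equation does not hold here.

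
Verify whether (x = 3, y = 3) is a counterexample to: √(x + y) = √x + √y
Substituting x = 3, y = 3:
LHS = √(3 + 3) = √(6) ≈ 2.449
RHS = √3 + √3 = 2·√(3) ≈ 3.464

Since LHS ≠ RHS, this pair disproves the claim.

Answer: Yes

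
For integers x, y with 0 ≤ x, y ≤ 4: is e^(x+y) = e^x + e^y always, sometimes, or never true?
Never true

The claim fails for every pair in the range. For instance at (x, y) = (4, 3): LHS = e^7 ≈ 1097, RHS = e^3 + e^4 ≈ 74.68.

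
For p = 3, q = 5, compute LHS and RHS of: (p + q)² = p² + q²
LHS = (3 + 5)² = 64
RHS = 3² + 5² = 34

LHS ≠ RHS, so the equation does not hold here.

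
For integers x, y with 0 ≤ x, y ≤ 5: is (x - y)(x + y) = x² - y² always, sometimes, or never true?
Always true

The identity holds for every pair in the range. For instance at (x, y) = (1, 5): both sides equal -24.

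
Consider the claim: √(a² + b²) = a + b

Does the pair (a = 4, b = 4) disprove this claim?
Substituting a = 4, b = 4:
LHS = √(4² + 4²) = 4·√(2) ≈ 5.657
RHS = 4 + 4 = 8

Since LHS ≠ RHS, this pair disproves the claim.

Answer: Yes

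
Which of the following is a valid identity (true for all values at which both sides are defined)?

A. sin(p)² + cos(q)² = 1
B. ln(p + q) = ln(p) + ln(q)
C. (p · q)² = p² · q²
C

A: fails at (2, 5) — LHS = cos(5)² + sin(2)² ≈ 0.9073, RHS = 1.
B: fails at (1, 3) — LHS = ln(4) ≈ 1.386, RHS = ln(3) ≈ 1.099.
C: holds — e.g. at (2, 4), both sides equal 64.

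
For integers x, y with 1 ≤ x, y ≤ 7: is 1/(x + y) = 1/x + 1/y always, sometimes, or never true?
Never true

The claim fails for every pair in the range. For instance at (x, y) = (1, 6): LHS = 1/7, RHS = 7/6.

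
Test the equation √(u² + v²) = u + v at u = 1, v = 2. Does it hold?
Substituting u = 1, v = 2:

LHS = √(1² + 2²) = √(5) ≈ 2.236
RHS = 1 + 2 = 3

LHS ≠ RHS, so the equation does not hold at this point.

Answer: Fails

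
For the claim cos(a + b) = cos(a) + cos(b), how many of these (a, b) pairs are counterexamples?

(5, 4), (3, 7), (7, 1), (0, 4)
Testing each pair:
(5, 4): LHS = cos(9) ≈ -0.9111, RHS = cos(4) + cos(5) ≈ -0.37 → counterexample
(3, 7): LHS = cos(10) ≈ -0.8391, RHS = cos(3) + cos(7) ≈ -0.2361 → counterexample
(7, 1): LHS = cos(8) ≈ -0.1455, RHS = cos(1) + cos(7) ≈ 1.294 → counterexample
(0, 4): LHS = cos(4) ≈ -0.6536, RHS = cos(4) + 1 ≈ 0.3464 → counterexample

That makes 4 counterexamples.

Answer: 4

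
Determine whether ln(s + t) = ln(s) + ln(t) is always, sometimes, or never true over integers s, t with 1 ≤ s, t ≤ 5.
Sometimes true

It holds at (s, t) = (2, 2) (both sides equal ln(4) ≈ 1.386), but fails at (s, t) = (3, 1) (LHS = ln(4) ≈ 1.386, RHS = ln(3) ≈ 1.099).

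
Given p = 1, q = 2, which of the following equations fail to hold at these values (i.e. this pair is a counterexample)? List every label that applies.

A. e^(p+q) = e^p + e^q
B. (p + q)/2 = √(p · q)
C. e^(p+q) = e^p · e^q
A, B

Evaluating each claim at the given values:
A. LHS = e^3 ≈ 20.09, RHS = e + e^2 ≈ 10.11 → fails here (LHS ≠ RHS)
B. LHS = 3/2, RHS = √(2) ≈ 1.414 → fails here (LHS ≠ RHS)
C. LHS = e^3 ≈ 20.09, RHS = e^3 ≈ 20.09 → holds here (LHS = RHS)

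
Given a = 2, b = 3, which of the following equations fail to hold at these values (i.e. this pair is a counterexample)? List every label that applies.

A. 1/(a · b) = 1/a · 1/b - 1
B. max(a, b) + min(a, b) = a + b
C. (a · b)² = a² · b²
Evaluating each claim at the given values:
A. LHS = 1/6, RHS = -5/6 → fails here (LHS ≠ RHS)
B. LHS = 5, RHS = 5 → holds here (LHS = RHS)
C. LHS = 36, RHS = 36 → holds here (LHS = RHS)

Answer: A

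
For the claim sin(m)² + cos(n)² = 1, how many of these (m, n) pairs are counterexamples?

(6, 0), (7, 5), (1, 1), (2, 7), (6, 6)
3

Testing each pair:
(6, 0): LHS = sin(6)² + 1 ≈ 1.078, RHS = 1 → counterexample
(7, 5): LHS = cos(5)² + sin(7)² ≈ 0.5121, RHS = 1 → counterexample
(1, 1): LHS = cos(1)² + sin(1)² = 1, RHS = 1 → satisfies claim
(2, 7): LHS = cos(7)² + sin(2)² ≈ 1.395, RHS = 1 → counterexample
(6, 6): LHS = sin(6)² + cos(6)² = 1, RHS = 1 → satisfies claim

That makes 3 counterexamples.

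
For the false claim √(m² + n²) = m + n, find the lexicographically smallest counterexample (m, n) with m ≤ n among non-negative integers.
At (0, 3): both sides equal 3, so it holds there.
At (0, 4): both sides equal 4, so it holds there.

Substituting (1, 1) into the claim:
LHS = √(1² + 1²) = √(2) ≈ 1.414
RHS = 1 + 1 = 2

Since LHS ≠ RHS, this pair disproves the claim, and no lexicographically smaller pair (m ≤ n, non-negative integers) does.

For instance (1, 3) is also a counterexample (LHS = √(10) ≈ 3.162, RHS = 4), but it's lexicographically larger.

Answer: (m, n) = (1, 1)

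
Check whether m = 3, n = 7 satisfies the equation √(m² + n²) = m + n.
Substituting m = 3, n = 7:

LHS = √(3² + 7²) = √(58) ≈ 7.616
RHS = 3 + 7 = 10

LHS ≠ RHS, so the equation does not hold at this point.

Answer: Fails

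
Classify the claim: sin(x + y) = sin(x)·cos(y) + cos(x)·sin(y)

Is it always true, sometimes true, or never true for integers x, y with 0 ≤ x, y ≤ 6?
The identity holds for every pair in the range. For instance at (x, y) = (1, 0): both sides equal sin(1) ≈ 0.8415.

Answer: Always true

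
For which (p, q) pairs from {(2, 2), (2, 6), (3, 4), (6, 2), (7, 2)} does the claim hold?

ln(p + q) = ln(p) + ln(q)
(2, 2)

Testing each pair:
(2, 2): LHS = ln(4) ≈ 1.386, RHS = 2·ln(2) ≈ 1.386 → holds
(2, 6): LHS = ln(8) ≈ 2.079, RHS = ln(2) + ln(6) ≈ 2.485 → fails
(3, 4): LHS = ln(7) ≈ 1.946, RHS = ln(3) + ln(4) ≈ 2.485 → fails
(6, 2): LHS = ln(8) ≈ 2.079, RHS = ln(2) + ln(6) ≈ 2.485 → fails
(7, 2): LHS = ln(9) ≈ 2.197, RHS = ln(2) + ln(7) ≈ 2.639 → fails

1 of 5 pairs satisfies the claim.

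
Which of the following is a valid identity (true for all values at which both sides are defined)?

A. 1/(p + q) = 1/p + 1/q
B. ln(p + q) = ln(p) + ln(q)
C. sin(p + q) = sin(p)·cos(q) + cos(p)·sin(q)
A: fails at (4, 5) — LHS = 1/9, RHS = 9/20.
B: fails at (2, 5) — LHS = ln(7) ≈ 1.946, RHS = ln(2) + ln(5) ≈ 2.303.
C: holds — e.g. at (2, 4), both sides equal sin(6) ≈ -0.2794.

Answer: C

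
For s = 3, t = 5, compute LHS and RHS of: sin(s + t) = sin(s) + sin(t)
LHS = sin(3 + 5) = sin(8) ≈ 0.9894
RHS = sin(3) + sin(5) ≈ -0.8178

LHS ≠ RHS (they differ by about 1.807), so the equation does not hold here.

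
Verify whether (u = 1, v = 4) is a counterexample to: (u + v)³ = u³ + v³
Substituting u = 1, v = 4:
LHS = (1 + 4)³ = 125
RHS = 1³ + 4³ = 65

Since LHS ≠ RHS, this pair disproves the claim.

Answer: Yes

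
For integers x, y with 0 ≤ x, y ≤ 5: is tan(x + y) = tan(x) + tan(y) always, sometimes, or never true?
It holds at (x, y) = (2, 0) (both sides equal tan(2) ≈ -2.185), but fails at (x, y) = (2, 1) (LHS = tan(3) ≈ -0.1425, RHS = tan(2) + tan(1) ≈ -0.6276).

Answer: Sometimes true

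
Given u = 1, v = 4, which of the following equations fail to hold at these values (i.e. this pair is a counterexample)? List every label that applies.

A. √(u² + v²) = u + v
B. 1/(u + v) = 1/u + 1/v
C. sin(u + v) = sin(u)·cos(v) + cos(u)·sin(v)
A, B

Evaluating each claim at the given values:
A. LHS = √(17) ≈ 4.123, RHS = 5 → fails here (LHS ≠ RHS)
B. LHS = 1/5, RHS = 5/4 → fails here (LHS ≠ RHS)
C. LHS = sin(5) ≈ -0.9589, RHS = sin(1)·cos(4) + sin(4)·cos(1) ≈ -0.9589 → holds here (LHS = RHS)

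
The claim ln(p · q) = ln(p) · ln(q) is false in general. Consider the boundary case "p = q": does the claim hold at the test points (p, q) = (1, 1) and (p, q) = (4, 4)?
At (1, 1): LHS = 0, RHS = 0 → equal
At (4, 4): LHS = ln(16) ≈ 2.773 ≠ RHS = ln(4)² ≈ 1.922

Answer: Only at (1, 1)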